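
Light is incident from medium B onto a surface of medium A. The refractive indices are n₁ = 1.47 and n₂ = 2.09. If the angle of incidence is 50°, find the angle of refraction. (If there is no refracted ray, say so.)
sin θ₂ = (n₁/n₂)·sin θ₁ = 0.5388 → θ₂ = 32.6°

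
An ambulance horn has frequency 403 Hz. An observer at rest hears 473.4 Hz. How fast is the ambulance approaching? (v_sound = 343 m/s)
v_s = v·(1 − f/f_obs) = 51.01 m/s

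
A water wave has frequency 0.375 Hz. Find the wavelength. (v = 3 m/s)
λ = v/f = 8 m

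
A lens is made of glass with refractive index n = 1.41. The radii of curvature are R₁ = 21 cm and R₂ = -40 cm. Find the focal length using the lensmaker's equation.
1/f = (n − 1)(1/R₁ − 1/R₂) → f = 33.59 cm (converging lens)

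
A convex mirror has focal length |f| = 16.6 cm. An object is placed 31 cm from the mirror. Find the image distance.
f = −16.6 cm (convex); 1/di = 1/f − 1/do → di = -10.81 cm (virtual image, behind mirror)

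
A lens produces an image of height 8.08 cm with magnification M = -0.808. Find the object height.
ho = |hi|/|M| = 10 cm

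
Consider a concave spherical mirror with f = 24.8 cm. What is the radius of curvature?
R = 2|f| = 49.6 cm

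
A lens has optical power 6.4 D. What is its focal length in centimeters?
f = 1/P = 15.62 cm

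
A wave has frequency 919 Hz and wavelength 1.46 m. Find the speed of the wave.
v = fλ = 1342 m/s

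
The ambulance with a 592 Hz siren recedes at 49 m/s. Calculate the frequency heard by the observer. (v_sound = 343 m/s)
f_obs = f·v/(v + v_s) = 518 Hz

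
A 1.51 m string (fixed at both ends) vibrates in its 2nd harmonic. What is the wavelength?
λₙ = 2L/n = 1.51 m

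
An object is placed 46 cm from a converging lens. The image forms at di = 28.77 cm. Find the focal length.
1/f = 1/do + 1/di → f = 17.7 cm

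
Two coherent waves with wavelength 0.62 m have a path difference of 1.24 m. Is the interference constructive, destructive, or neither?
constructive — path difference = 2λ, a whole number of wavelengths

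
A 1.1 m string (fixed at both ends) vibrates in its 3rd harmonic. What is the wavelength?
λₙ = 2L/n = 0.7333 m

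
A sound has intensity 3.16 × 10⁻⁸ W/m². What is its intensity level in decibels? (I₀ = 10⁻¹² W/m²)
β = 10·log₁₀(I/I₀) = 45 dB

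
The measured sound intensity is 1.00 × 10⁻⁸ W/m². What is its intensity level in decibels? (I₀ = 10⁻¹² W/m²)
β = 10·log₁₀(I/I₀) = 40 dB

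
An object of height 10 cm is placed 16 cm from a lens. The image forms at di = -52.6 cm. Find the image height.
hi = (-di/do) × ho = 32.88 cm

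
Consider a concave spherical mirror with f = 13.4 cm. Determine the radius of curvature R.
R = 2|f| = 26.8 cm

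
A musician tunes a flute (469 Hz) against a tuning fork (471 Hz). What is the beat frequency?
2 Hz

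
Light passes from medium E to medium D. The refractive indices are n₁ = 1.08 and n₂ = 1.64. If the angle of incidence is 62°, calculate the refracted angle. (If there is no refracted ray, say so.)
sin θ₂ = (n₁/n₂)·sin θ₁ = 0.5815 → θ₂ = 35.55°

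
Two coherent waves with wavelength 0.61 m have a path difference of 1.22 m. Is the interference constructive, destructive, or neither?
constructive — path difference = 2λ, a whole number of wavelengths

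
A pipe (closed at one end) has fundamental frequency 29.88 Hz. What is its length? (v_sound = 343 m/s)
L = v/(4f₁) = 2.87 m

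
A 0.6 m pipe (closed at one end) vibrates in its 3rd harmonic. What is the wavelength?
λₙ = 4L/n = 0.8 m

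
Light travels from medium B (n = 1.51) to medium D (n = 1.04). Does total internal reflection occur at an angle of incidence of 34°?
θc = arcsin(n₂/n₁) = 43.53°; 34° < θc, so no — the ray refracts.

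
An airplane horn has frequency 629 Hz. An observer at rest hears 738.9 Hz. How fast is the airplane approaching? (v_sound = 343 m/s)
v_s = v·(1 − f/f_obs) = 51.02 m/s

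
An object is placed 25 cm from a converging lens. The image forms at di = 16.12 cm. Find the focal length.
1/f = 1/do + 1/di → f = 9.801 cm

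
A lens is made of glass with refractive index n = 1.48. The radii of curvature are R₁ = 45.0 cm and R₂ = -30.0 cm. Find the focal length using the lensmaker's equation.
1/f = (n − 1)(1/R₁ − 1/R₂) → f = 37.5 cm (converging lens)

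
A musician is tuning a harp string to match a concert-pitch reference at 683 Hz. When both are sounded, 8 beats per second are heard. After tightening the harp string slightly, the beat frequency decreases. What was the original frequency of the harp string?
675 Hz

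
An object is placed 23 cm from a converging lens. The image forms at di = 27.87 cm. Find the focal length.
1/f = 1/do + 1/di → f = 12.6 cm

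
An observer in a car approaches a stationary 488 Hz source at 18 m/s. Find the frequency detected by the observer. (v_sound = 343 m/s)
f_obs = f·(v + v_o)/v = 513.6 Hz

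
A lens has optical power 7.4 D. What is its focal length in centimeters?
f = 1/P = 13.51 cm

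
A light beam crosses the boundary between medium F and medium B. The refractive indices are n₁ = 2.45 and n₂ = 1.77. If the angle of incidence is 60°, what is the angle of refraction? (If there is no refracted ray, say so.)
sin θ₂ = (n₁/n₂)·sin θ₁ = 1.199 > 1, so there is no refracted ray — the light undergoes total internal reflection.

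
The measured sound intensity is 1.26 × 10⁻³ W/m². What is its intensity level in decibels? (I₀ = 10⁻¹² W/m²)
β = 10·log₁₀(I/I₀) = 91 dB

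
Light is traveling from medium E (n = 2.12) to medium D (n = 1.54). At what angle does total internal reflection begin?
θc = arcsin(n₂/n₁) = 46.59°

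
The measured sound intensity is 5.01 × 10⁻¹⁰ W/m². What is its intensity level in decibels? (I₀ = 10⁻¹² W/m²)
β = 10·log₁₀(I/I₀) = 27 dB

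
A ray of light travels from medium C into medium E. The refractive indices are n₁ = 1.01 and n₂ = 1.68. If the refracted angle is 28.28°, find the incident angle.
sin θ₁ = (n₂/n₁)·sin θ₂ → θ₁ = 52.01°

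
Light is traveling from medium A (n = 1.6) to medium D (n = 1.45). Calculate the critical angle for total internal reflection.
θc = arcsin(n₂/n₁) = 64.99°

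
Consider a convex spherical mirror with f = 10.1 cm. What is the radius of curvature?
R = 2|f| = 20.2 cm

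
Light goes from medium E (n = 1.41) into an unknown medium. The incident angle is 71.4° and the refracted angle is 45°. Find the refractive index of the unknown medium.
n₂ = n₁·sin θ₁ / sin θ₂ = 1.89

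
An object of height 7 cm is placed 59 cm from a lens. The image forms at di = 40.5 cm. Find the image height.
hi = (-di/do) × ho = -4.805 cm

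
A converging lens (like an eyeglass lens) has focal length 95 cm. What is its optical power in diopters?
P = 1/f = 1.053 D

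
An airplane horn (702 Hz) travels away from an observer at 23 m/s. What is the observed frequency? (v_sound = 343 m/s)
f_obs = f·v/(v + v_s) = 657.9 Hz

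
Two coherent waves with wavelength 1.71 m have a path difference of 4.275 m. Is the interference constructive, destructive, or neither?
destructive — path difference = 2.5λ, an odd multiple of λ/2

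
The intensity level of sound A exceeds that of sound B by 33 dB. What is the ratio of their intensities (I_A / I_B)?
I_A/I_B = 10^(Δβ/10) = 1995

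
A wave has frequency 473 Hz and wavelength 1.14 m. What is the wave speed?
v = fλ = 539.2 m/s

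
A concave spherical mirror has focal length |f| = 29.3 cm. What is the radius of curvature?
R = 2|f| = 58.6 cm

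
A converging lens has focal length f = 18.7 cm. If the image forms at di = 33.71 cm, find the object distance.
1/do = 1/f − 1/di → do = 42 cm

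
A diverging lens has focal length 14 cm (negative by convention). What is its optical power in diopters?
P = 1/f = -7.143 D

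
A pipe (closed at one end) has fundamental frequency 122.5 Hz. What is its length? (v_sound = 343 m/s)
L = v/(4f₁) = 0.7 m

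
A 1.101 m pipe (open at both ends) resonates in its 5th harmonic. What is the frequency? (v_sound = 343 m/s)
fₙ = nv/(2L) = 778.8 Hz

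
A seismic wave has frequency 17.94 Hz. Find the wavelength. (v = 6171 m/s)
λ = v/f = 344 m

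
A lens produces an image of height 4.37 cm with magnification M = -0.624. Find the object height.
ho = |hi|/|M| = 7.003 cm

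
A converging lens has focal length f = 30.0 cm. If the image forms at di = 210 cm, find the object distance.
1/do = 1/f − 1/di → do = 35 cm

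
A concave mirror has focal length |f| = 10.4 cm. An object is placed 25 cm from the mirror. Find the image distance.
f = +10.4 cm (concave); 1/di = 1/f − 1/do → di = 17.81 cm (real image, in front of mirror)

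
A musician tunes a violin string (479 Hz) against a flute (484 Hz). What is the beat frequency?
5 Hz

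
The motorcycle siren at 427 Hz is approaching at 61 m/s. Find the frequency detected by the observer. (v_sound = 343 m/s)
f_obs = f·v/(v − v_s) = 519.4 Hz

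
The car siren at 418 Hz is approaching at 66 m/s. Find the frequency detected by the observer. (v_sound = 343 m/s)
f_obs = f·v/(v − v_s) = 517.6 Hz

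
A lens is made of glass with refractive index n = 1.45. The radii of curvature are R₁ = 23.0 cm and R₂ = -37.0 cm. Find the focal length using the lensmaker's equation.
1/f = (n − 1)(1/R₁ − 1/R₂) → f = 31.52 cm (converging lens)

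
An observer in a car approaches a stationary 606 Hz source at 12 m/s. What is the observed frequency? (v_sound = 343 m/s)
f_obs = f·(v + v_o)/v = 627.2 Hz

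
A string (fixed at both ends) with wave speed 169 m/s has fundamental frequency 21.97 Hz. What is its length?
L = v/(2f₁) = 3.846 m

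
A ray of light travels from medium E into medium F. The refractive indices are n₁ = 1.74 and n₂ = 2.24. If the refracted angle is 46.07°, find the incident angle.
sin θ₁ = (n₂/n₁)·sin θ₂ → θ₁ = 67.99°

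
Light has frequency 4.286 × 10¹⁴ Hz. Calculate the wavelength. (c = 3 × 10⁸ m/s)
λ = c/f = 700 nm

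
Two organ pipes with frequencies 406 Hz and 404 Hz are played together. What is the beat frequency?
2 Hz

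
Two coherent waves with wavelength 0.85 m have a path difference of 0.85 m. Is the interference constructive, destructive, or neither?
constructive — path difference = 1λ, a whole number of wavelengths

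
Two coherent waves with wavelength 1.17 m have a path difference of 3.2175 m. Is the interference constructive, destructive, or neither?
neither (partial) — path difference = 2.75λ, neither a whole number of wavelengths nor an odd multiple of λ/2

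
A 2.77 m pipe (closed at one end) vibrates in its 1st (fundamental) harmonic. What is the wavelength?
λₙ = 4L/n = 11.08 m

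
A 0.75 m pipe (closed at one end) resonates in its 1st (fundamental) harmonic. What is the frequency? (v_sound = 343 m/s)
fₙ = nv/(4L) = 114.3 Hz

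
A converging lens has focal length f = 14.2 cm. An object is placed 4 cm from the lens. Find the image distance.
1/di = 1/f − 1/do → di = -5.569 cm (virtual image)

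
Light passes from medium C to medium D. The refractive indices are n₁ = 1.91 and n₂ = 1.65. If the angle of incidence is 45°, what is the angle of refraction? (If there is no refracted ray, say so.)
sin θ₂ = (n₁/n₂)·sin θ₁ = 0.8185 → θ₂ = 54.94°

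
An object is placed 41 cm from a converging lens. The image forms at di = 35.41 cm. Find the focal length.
1/f = 1/do + 1/di → f = 19 cm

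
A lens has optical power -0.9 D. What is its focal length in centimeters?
f = 1/P = -111.1 cm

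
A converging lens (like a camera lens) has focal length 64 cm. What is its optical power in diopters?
P = 1/f = 1.562 D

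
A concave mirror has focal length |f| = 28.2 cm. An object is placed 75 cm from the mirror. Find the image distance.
f = +28.2 cm (concave); 1/di = 1/f − 1/do → di = 45.19 cm (real image, in front of mirror)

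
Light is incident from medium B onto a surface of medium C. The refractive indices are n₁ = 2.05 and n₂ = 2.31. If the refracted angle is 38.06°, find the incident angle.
sin θ₁ = (n₂/n₁)·sin θ₂ → θ₁ = 44°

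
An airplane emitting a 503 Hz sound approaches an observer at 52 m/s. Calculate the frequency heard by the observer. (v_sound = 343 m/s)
f_obs = f·v/(v − v_s) = 592.9 Hz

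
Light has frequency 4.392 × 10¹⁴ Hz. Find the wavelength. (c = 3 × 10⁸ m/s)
λ = c/f = 683.1 nm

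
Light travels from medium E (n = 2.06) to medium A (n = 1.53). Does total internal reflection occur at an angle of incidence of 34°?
θc = arcsin(n₂/n₁) = 47.96°; 34° < θc, so no — the ray refracts.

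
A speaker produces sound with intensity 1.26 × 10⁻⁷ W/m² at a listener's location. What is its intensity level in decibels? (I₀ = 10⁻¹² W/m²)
β = 10·log₁₀(I/I₀) = 51 dB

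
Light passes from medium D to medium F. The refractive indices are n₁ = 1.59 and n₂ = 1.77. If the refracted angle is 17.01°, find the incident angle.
sin θ₁ = (n₂/n₁)·sin θ₂ → θ₁ = 19.01°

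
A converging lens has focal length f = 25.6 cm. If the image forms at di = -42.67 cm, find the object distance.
1/do = 1/f − 1/di → do = 16 cm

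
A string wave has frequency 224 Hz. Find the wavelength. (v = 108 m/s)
λ = v/f = 0.4821 m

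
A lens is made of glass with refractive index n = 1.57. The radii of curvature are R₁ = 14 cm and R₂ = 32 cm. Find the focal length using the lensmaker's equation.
1/f = (n − 1)(1/R₁ − 1/R₂) → f = 43.66 cm (converging lens)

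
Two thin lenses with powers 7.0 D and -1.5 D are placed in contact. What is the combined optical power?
P_total = P₁ + P₂ = 5.5 D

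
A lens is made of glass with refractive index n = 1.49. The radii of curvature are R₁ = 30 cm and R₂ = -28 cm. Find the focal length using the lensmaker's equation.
1/f = (n − 1)(1/R₁ − 1/R₂) → f = 29.56 cm (converging lens)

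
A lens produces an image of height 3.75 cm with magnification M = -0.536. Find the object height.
ho = |hi|/|M| = 6.996 cm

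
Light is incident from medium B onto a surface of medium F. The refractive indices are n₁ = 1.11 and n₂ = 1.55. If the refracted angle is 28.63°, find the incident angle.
sin θ₁ = (n₂/n₁)·sin θ₂ → θ₁ = 42°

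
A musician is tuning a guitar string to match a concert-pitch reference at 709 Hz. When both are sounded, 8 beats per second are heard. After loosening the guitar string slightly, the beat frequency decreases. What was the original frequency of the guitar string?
717 Hz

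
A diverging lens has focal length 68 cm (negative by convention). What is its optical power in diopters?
P = 1/f = -1.471 D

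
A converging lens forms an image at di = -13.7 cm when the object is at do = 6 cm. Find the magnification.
M = −di/do = 2.283 (upright image)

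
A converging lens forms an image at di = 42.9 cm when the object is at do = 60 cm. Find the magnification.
M = −di/do = -0.715 (inverted image)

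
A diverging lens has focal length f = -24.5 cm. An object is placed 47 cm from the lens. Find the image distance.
1/di = 1/f − 1/do → di = -16.1 cm (virtual image)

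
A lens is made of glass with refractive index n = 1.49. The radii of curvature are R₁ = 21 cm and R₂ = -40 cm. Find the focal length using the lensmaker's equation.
1/f = (n − 1)(1/R₁ − 1/R₂) → f = 28.1 cm (converging lens)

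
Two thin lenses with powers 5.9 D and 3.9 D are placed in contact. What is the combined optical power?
P_total = P₁ + P₂ = 9.8 D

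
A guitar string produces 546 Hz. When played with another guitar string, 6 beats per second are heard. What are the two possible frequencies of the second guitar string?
f₂ = 546 ± 6 Hz → 552 Hz or 540 Hz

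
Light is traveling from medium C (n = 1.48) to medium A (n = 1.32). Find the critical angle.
θc = arcsin(n₂/n₁) = 63.11°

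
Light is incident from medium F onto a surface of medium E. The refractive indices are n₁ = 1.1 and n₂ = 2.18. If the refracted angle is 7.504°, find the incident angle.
sin θ₁ = (n₂/n₁)·sin θ₂ → θ₁ = 15°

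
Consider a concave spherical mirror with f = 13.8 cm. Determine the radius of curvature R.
R = 2|f| = 27.6 cm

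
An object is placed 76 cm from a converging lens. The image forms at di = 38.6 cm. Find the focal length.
1/f = 1/do + 1/di → f = 25.6 cm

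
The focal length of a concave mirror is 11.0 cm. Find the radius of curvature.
R = 2|f| = 22 cm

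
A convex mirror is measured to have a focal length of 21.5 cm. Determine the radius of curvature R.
R = 2|f| = 43 cm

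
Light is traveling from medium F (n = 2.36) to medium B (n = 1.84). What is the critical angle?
θc = arcsin(n₂/n₁) = 51.23°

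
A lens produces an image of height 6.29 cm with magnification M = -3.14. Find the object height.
ho = |hi|/|M| = 2.003 cm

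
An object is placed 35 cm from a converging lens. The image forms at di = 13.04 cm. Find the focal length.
1/f = 1/do + 1/di → f = 9.5 cm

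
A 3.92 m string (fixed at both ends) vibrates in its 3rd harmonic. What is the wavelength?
λₙ = 2L/n = 2.613 m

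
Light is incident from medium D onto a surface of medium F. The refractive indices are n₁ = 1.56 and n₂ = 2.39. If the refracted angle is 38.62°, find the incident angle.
sin θ₁ = (n₂/n₁)·sin θ₂ → θ₁ = 72.99°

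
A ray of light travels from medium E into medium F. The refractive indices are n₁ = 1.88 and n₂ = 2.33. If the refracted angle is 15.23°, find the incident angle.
sin θ₁ = (n₂/n₁)·sin θ₂ → θ₁ = 19°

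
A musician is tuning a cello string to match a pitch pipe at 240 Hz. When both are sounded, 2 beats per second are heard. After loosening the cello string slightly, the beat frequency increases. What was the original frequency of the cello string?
238 Hz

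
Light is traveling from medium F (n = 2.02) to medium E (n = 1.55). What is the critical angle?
θc = arcsin(n₂/n₁) = 50.11°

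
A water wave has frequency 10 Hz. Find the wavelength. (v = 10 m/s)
λ = v/f = 1 m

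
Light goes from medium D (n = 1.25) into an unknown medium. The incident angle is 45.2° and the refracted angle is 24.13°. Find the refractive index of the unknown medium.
n₂ = n₁·sin θ₁ / sin θ₂ = 2.17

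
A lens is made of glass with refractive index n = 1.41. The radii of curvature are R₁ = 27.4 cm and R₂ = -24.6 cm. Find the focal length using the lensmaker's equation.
1/f = (n − 1)(1/R₁ − 1/R₂) → f = 31.62 cm (converging lens)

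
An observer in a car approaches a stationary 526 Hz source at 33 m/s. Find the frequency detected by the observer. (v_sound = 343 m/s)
f_obs = f·(v + v_o)/v = 576.6 Hz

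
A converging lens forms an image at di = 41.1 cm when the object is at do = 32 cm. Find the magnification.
M = −di/do = -1.284 (inverted image)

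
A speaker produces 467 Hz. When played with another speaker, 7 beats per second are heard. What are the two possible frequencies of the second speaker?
f₂ = 467 ± 7 Hz → 474 Hz or 460 Hz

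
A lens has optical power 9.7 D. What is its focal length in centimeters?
f = 1/P = 10.31 cm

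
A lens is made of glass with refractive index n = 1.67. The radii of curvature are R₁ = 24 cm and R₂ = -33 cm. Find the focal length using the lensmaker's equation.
1/f = (n − 1)(1/R₁ − 1/R₂) → f = 20.74 cm (converging lens)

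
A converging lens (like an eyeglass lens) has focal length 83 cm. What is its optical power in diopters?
P = 1/f = 1.205 D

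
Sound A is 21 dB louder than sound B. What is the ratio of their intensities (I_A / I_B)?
I_A/I_B = 10^(Δβ/10) = 125.9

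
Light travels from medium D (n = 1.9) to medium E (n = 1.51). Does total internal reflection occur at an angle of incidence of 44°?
θc = arcsin(n₂/n₁) = 52.63°; 44° < θc, so no — the ray refracts.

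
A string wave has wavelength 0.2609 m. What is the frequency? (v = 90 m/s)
f = v/λ = 345 Hz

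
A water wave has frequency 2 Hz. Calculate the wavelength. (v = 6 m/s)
λ = v/f = 3 m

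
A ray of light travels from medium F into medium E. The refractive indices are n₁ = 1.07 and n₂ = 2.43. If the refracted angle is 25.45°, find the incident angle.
sin θ₁ = (n₂/n₁)·sin θ₂ → θ₁ = 77.4°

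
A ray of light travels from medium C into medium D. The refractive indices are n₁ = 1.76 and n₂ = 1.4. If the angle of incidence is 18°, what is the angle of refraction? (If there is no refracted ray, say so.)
sin θ₂ = (n₁/n₂)·sin θ₁ = 0.3885 → θ₂ = 22.86°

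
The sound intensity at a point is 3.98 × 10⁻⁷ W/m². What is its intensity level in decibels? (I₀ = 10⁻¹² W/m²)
β = 10·log₁₀(I/I₀) = 56 dB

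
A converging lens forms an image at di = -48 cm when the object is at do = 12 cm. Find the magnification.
M = −di/do = 4 (upright image)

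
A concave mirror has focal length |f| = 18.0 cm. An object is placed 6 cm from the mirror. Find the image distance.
f = +18.0 cm (concave); 1/di = 1/f − 1/do → di = -9 cm (virtual image, behind mirror)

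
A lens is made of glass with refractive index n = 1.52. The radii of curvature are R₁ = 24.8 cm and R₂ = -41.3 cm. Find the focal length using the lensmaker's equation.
1/f = (n − 1)(1/R₁ − 1/R₂) → f = 29.8 cm (converging lens)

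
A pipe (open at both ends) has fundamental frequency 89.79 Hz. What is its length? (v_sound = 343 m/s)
L = v/(2f₁) = 1.91 m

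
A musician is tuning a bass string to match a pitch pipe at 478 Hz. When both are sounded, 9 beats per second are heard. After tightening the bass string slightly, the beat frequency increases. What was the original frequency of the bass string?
487 Hz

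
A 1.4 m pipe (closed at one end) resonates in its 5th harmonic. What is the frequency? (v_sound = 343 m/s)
fₙ = nv/(4L) = 306.2 Hz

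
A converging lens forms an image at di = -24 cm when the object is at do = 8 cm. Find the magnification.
M = −di/do = 3 (upright image)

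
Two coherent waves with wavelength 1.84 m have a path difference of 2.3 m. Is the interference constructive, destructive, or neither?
neither (partial) — path difference = 1.25λ, neither a whole number of wavelengths nor an odd multiple of λ/2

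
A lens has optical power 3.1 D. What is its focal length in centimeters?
f = 1/P = 32.26 cm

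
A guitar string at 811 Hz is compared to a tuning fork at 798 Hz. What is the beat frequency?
13 Hz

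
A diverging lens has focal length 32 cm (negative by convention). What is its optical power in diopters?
P = 1/f = -3.125 D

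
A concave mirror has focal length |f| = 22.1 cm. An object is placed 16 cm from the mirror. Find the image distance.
f = +22.1 cm (concave); 1/di = 1/f − 1/do → di = -57.97 cm (virtual image, behind mirror)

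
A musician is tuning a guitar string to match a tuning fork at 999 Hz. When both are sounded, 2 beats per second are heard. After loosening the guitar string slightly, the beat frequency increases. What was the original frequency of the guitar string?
997 Hz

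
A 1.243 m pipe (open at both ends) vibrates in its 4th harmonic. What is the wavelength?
λₙ = 2L/n = 0.6215 m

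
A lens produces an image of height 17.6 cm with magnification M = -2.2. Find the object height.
ho = |hi|/|M| = 8 cm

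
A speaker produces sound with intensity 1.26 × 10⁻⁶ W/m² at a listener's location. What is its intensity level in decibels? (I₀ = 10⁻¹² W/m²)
β = 10·log₁₀(I/I₀) = 61 dB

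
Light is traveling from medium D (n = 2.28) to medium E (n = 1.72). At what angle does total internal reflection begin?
θc = arcsin(n₂/n₁) = 48.97°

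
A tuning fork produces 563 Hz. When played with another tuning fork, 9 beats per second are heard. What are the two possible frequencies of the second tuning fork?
f₂ = 563 ± 9 Hz → 572 Hz or 554 Hz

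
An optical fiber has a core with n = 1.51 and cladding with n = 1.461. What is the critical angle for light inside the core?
θc = arcsin(n_cladding/n_core) = 75.36°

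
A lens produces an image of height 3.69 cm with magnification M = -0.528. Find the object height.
ho = |hi|/|M| = 6.989 cm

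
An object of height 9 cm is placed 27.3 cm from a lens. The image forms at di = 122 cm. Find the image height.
hi = (-di/do) × ho = -40.22 cm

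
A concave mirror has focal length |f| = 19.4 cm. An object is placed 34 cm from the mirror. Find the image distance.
f = +19.4 cm (concave); 1/di = 1/f − 1/do → di = 45.18 cm (real image, in front of mirror)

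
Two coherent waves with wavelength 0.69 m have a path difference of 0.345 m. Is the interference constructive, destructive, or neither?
destructive — path difference = 0.5λ, an odd multiple of λ/2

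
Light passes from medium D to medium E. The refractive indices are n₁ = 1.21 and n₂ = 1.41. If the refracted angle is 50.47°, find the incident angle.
sin θ₁ = (n₂/n₁)·sin θ₂ → θ₁ = 64°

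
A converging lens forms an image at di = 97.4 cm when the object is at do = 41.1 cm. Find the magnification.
M = −di/do = -2.37 (inverted image)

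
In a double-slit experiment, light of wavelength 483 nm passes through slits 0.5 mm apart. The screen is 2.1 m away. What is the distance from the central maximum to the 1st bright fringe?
y = mλL/d = 2.029 mm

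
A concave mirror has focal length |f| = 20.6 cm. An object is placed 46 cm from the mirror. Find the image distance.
f = +20.6 cm (concave); 1/di = 1/f − 1/do → di = 37.31 cm (real image, in front of mirror)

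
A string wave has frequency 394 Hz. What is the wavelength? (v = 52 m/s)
λ = v/f = 0.132 m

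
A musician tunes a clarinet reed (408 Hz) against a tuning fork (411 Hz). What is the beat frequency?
3 Hz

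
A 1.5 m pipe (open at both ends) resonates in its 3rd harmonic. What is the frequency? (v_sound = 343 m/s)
fₙ = nv/(2L) = 343 Hz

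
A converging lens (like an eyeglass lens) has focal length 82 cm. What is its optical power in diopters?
P = 1/f = 1.22 D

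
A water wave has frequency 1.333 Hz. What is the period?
T = 1/f = 0.7502 s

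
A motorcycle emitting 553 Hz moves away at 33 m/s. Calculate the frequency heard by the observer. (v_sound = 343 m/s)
f_obs = f·v/(v + v_s) = 504.5 Hz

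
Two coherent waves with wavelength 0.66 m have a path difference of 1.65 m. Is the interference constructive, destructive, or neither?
destructive — path difference = 2.5λ, an odd multiple of λ/2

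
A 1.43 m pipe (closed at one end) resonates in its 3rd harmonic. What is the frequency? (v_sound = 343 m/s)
fₙ = nv/(4L) = 179.9 Hz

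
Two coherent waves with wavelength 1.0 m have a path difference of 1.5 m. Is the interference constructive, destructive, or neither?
destructive — path difference = 1.5λ, an odd multiple of λ/2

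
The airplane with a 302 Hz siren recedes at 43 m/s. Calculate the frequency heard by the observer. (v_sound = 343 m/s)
f_obs = f·v/(v + v_s) = 268.4 Hz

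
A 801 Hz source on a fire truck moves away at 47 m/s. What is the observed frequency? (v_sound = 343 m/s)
f_obs = f·v/(v + v_s) = 704.5 Hz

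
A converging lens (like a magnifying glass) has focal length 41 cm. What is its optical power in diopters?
P = 1/f = 2.439 D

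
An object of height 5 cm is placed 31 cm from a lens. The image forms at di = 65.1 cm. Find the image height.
hi = (-di/do) × ho = -10.5 cm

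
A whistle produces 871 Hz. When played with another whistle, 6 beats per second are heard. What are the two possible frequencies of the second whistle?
f₂ = 871 ± 6 Hz → 877 Hz or 865 Hz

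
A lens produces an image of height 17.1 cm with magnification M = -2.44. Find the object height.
ho = |hi|/|M| = 7.008 cm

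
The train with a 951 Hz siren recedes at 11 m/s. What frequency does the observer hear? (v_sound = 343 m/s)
f_obs = f·v/(v + v_s) = 921.4 Hz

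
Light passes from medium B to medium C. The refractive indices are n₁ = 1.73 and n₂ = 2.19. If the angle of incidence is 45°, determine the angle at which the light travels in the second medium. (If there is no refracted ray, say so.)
sin θ₂ = (n₁/n₂)·sin θ₁ = 0.5586 → θ₂ = 33.96°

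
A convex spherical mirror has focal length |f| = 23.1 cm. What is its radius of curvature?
R = 2|f| = 46.2 cm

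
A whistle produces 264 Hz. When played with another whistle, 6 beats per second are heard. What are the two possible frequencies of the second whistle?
f₂ = 264 ± 6 Hz → 270 Hz or 258 Hz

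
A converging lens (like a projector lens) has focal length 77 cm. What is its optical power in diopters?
P = 1/f = 1.299 D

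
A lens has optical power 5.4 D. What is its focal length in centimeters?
f = 1/P = 18.52 cm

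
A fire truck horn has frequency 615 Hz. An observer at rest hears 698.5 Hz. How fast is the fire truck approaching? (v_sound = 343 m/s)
v_s = v·(1 − f/f_obs) = 41 m/s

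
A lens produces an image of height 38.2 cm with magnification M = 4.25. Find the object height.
ho = |hi|/|M| = 8.988 cm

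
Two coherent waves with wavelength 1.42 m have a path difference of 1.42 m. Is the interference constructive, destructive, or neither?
constructive — path difference = 1λ, a whole number of wavelengths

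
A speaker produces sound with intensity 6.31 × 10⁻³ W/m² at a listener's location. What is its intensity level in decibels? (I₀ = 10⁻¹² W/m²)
β = 10·log₁₀(I/I₀) = 98 dB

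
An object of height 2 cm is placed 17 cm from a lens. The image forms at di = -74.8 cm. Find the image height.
hi = (-di/do) × ho = 8.8 cm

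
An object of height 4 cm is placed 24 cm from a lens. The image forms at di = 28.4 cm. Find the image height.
hi = (-di/do) × ho = -4.733 cm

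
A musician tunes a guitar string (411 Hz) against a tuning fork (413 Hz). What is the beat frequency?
2 Hz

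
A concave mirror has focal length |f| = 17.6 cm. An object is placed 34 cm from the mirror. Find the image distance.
f = +17.6 cm (concave); 1/di = 1/f − 1/do → di = 36.49 cm (real image, in front of mirror)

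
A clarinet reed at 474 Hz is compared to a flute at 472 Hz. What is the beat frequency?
2 Hz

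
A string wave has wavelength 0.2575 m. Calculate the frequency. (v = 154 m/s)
f = v/λ = 598.1 Hz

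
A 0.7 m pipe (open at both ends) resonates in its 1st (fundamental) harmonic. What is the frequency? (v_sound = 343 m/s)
fₙ = nv/(2L) = 245 Hz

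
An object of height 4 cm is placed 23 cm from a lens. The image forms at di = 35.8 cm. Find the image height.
hi = (-di/do) × ho = -6.226 cm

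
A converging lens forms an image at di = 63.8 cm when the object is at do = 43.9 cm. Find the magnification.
M = −di/do = -1.453 (inverted image)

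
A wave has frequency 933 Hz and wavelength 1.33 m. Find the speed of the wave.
v = fλ = 1241 m/s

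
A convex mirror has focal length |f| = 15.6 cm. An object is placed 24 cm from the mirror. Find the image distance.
f = −15.6 cm (convex); 1/di = 1/f − 1/do → di = -9.455 cm (virtual image, behind mirror)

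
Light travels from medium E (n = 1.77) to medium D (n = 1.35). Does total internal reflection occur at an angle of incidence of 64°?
θc = arcsin(n₂/n₁) = 49.7°; 64° > θc, so yes — total internal reflection.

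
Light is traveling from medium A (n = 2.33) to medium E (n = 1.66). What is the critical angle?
θc = arcsin(n₂/n₁) = 45.43°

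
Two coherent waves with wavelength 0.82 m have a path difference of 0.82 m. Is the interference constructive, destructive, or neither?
constructive — path difference = 1λ, a whole number of wavelengths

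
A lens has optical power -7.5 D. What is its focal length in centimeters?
f = 1/P = -13.33 cm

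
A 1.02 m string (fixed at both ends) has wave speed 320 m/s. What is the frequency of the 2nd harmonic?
fₙ = nv/(2L) = 313.7 Hz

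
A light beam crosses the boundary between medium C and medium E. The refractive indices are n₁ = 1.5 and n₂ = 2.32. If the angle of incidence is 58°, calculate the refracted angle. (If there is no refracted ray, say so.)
sin θ₂ = (n₁/n₂)·sin θ₁ = 0.5483 → θ₂ = 33.25°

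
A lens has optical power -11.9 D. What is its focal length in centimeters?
f = 1/P = -8.403 cm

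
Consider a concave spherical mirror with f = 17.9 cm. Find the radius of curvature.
R = 2|f| = 35.8 cm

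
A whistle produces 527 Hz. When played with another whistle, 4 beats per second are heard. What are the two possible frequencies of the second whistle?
f₂ = 527 ± 4 Hz → 531 Hz or 523 Hz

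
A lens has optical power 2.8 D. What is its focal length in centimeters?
f = 1/P = 35.71 cm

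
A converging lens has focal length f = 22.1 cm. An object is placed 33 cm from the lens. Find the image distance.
1/di = 1/f − 1/do → di = 66.91 cm (real image)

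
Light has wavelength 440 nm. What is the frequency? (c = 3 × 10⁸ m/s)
f = c/λ = 6.818 × 10¹⁴ Hz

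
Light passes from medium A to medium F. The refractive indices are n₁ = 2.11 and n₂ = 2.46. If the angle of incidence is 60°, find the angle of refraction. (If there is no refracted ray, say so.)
sin θ₂ = (n₁/n₂)·sin θ₁ = 0.7428 → θ₂ = 47.97°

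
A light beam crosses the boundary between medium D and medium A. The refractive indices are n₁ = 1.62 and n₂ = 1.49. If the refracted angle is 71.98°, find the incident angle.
sin θ₁ = (n₂/n₁)·sin θ₂ → θ₁ = 61°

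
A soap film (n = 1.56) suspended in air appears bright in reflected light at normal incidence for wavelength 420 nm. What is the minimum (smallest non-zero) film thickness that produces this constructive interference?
2nt = (m − ½)λ with m = 1 → t = (m − ½)λ/(2n) = 67.31 nm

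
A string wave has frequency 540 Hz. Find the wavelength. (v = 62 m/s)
λ = v/f = 0.1148 m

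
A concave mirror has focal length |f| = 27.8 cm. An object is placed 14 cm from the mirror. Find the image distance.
f = +27.8 cm (concave); 1/di = 1/f − 1/do → di = -28.2 cm (virtual image, behind mirror)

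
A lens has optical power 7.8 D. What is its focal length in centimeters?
f = 1/P = 12.82 cm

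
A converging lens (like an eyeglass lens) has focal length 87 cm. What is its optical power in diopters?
P = 1/f = 1.149 D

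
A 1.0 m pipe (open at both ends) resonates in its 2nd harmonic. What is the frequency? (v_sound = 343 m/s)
fₙ = nv/(2L) = 343 Hz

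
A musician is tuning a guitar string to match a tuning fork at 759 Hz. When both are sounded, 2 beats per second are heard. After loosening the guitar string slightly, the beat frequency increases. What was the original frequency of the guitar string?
757 Hz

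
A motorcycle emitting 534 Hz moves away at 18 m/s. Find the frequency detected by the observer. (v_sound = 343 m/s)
f_obs = f·v/(v + v_s) = 507.4 Hz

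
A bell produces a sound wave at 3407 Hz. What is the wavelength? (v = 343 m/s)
λ = v/f = 0.1007 m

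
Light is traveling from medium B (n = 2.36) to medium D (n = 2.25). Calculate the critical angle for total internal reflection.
θc = arcsin(n₂/n₁) = 72.44°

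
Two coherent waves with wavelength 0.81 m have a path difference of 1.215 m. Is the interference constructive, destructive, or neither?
destructive — path difference = 1.5λ, an odd multiple of λ/2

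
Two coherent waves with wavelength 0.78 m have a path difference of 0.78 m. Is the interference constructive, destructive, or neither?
constructive — path difference = 1λ, a whole number of wavelengths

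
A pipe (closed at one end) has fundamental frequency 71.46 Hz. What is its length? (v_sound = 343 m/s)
L = v/(4f₁) = 1.2 m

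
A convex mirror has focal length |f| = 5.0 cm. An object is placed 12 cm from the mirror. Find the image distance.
f = −5.0 cm (convex); 1/di = 1/f − 1/do → di = -3.529 cm (virtual image, behind mirror)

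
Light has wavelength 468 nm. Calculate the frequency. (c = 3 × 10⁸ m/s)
f = c/λ = 6.410 × 10¹⁴ Hz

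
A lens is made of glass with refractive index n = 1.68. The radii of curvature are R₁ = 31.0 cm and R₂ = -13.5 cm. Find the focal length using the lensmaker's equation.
1/f = (n − 1)(1/R₁ − 1/R₂) → f = 13.83 cm (converging lens)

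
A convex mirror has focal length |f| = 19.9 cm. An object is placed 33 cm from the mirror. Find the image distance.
f = −19.9 cm (convex); 1/di = 1/f − 1/do → di = -12.41 cm (virtual image, behind mirror)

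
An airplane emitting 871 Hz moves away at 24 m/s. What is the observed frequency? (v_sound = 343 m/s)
f_obs = f·v/(v + v_s) = 814 Hz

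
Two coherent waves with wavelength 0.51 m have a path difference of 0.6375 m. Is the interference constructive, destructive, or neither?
neither (partial) — path difference = 1.25λ, neither a whole number of wavelengths nor an odd multiple of λ/2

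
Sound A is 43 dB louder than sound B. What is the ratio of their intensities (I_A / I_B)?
I_A/I_B = 10^(Δβ/10) = 19950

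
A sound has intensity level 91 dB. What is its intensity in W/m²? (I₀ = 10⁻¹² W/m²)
I = I₀·10^(β/10) = 1.26 × 10⁻³ W/m²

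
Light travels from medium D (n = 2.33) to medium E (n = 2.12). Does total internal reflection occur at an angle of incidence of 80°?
θc = arcsin(n₂/n₁) = 65.49°; 80° > θc, so yes — total internal reflection.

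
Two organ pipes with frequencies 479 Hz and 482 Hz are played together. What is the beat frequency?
3 Hz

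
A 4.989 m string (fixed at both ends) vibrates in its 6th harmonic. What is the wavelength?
λₙ = 2L/n = 1.663 m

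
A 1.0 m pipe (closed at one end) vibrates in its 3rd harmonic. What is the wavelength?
λₙ = 4L/n = 1.333 m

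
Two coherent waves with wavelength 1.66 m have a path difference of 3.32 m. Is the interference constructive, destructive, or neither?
constructive — path difference = 2λ, a whole number of wavelengths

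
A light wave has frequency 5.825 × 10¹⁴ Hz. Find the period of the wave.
T = 1/f = 1.717 × 10⁻¹⁵ s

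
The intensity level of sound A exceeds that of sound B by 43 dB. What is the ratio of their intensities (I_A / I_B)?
I_A/I_B = 10^(Δβ/10) = 19950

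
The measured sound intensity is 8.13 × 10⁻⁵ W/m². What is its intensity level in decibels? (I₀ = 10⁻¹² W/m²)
β = 10·log₁₀(I/I₀) = 79.1 dB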